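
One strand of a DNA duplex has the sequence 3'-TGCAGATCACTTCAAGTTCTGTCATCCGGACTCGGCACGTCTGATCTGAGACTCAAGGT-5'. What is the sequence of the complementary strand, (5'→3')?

The strand is given 3'→5', so its complement runs 5'→3' in the same left-to-right order: pair each base A↔T, G↔C.

5'-ACGTCTAGTGAAGTTCAAGACAGTAGGCCTGAGCCGTGCAGACTAGACTCTGAGTTCCA-3'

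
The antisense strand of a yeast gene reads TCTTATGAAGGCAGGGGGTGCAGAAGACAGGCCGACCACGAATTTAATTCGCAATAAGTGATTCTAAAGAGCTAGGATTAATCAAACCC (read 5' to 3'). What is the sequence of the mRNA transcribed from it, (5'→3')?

The mRNA has the sequence of the coding strand (reverse complement of the template) with T→U. Reverse complement of TCTTATGAAGGCAGGGGGTGCAGAAGACAGGCCGACCACGAATTTAATTCGCAATAAGTGATTCTAAAGAGCTAGGATTAATCAAACCC is GGGTTTGATTAATCCTAGCTCTTTAGAATCACTTATTGCGAATTAAATTCGTGGTCGGCCTGTCTTCTGCACCCCCTGCCTTCATAAGA; then T→U.

5'-GGGUUUGAUUAAUCCUAGCUCUUUAGAAUCACUUAUUGCGAAUUAAAUUCGUGGUCGGCCUGUCUUCUGCACCCCCUGCCUUCAUAAGA-3'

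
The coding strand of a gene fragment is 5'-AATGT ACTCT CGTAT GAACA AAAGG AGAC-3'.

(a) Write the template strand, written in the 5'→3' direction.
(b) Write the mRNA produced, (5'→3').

(a) The template strand is the reverse complement of the coding strand: complement TTACATGAGAGCATACTTGTTTTCCTCTG, then reverse.
(b) mRNA matches the coding strand with T→U.

(a) 5'-GTCTCCTTTTGTTCATACGAGAGTACATT-3'
(b) 5'-AAUGUACUCUCGUAUGAACAAAAGGAGAC-3'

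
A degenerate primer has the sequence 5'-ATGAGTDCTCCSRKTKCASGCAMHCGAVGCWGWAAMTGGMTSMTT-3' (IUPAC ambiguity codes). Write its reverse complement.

5'-AAKSAKCCAKTTWCWGCBTCGDKTGCSTGMAMYSGGAGHACTCAT-3'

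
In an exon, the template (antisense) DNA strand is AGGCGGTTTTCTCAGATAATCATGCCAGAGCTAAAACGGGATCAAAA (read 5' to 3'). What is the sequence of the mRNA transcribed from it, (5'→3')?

The mRNA has the sequence of the coding strand (reverse complement of the template) with T→U. Reverse complement of AGGCGGTTTTCTCAGATAATCATGCCAGAGCTAAAACGGGATCAAAA is TTTTGATCCCGTTTTAGCTCTGGCATGATTATCTGAGAAAACCGCCT; then T→U.

5'-UUUUGAUCCCGUUUUAGCUCUGGCAUGAUUAUCUGAGAAAACCGCCU-3'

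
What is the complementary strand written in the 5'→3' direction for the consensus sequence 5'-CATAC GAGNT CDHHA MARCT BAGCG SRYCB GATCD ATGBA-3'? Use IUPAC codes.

Standard pairs A↔T, G↔C; ambiguity codes pair R↔Y, M↔K, S↔S, B↔V, D↔H, N↔N. Complement (GTATGCTCNAGHDDTKTYGAVTCGCSYRGVCTAGHTACVT), then reverse for 5'→3'.

5'-TVCATHGATCVGRYSCGCTVAGYTKTDDHGANCTCGTATG-3'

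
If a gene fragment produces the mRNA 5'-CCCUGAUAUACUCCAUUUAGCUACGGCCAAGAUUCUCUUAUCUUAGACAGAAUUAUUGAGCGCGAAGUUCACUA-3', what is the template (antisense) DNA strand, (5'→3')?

5'-TAGTGAACTTCGCGCTCAATAATTCTGTCTAAGATAAGAGAATCTTGGCCGTAGCTAAATGGAGTATATCAGGG-3'

Replace U with T to get the coding DNA strand: CCCTGATATACTCCATTTAGCTACGGCCAAGATTCTCTTATCTTAGACAGAATTATTGAGCGCGAAGTTCACTA. The template strand is its reverse complement (complement GGGACTATATGAGGTAAATCGATGCCGGTTCTAAGAGAATAGAATCTGTCTTAATAACTCGCGCTTCAAGTGAT, then reverse).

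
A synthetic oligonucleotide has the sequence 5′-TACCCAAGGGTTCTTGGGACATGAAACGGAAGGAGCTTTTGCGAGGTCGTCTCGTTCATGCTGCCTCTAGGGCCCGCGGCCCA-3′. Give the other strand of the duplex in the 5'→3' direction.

The complement of TACCCAAGGGTTCTTGGGACATGAAACGGAAGGAGCTTTTGCGAGGTCGTCTCGTTCATGCTGCCTCTAGGGCCCGCGGCCCA is ATGGGTTCCCAAGAACCCTGTACTTTGCCTTCCTCGAAAACGCTCCAGCAGAGCAAGTACGACGGAGATCCCGGGCGCCGGGT (A↔T, G↔C). DNA strands are antiparallel, so the complementary strand runs 3'→5'; reversing gives the 5'→3' form.

5'-TGGGCCGCGGGCCCTAGAGGCAGCATGAACGAGACGACCTCGCAAAAGCTCCTTCCGTTTCATGTCCCAAGAACCCTTGGGTA-3'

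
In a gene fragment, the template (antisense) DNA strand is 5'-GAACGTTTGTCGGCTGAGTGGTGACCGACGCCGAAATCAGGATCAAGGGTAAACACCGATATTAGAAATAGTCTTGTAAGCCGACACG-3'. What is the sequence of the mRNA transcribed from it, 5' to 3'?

The mRNA has the sequence of the coding strand (reverse complement of the template) with T→U. Reverse complement of GAACGTTTGTCGGCTGAGTGGTGACCGACGCCGAAATCAGGATCAAGGGTAAACACCGATATTAGAAATAGTCTTGTAAGCCGACACG is CGTGTCGGCTTACAAGACTATTTCTAATATCGGTGTTTACCCTTGATCCTGATTTCGGCGTCGGTCACCACTCAGCCGACAAACGTTC; then T→U.

5'-CGUGUCGGCUUACAAGACUAUUUCUAAUAUCGGUGUUUACCCUUGAUCCUGAUUUCGGCGUCGGUCACCACUCAGCCGACAAACGUUC-3'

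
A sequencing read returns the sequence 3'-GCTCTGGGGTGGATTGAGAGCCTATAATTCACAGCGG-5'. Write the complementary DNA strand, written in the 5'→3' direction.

The strand is given 3'→5', so its complement runs 5'→3' in the same left-to-right order: pair each base A↔T, G↔C.

5'-CGAGACCCCACCTAACTCTCGGATATTAAGTGTCGCC-3'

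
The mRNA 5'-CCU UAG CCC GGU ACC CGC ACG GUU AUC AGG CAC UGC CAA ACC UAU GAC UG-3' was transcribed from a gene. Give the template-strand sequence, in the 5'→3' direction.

5′-CAGTCATAGGTTTGGCAGTGCCTGATAACCGTGCGGGTACCGGGCTAAGG-3′

Replace U with T to get the coding DNA strand: CCTTAGCCCGGTACCCGCACGGTTATCAGGCACTGCCAAACCTATGACTG. The template strand is its reverse complement (complement GGAATCGGGCCATGGGCGTGCCAATAGTCCGTGACGGTTTGGATACTGAC, then reverse).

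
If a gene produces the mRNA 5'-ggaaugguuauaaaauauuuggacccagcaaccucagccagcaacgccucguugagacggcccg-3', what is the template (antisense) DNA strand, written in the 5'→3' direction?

Replace U with T to get the coding DNA strand: GGAATGGTTATAAAATATTTGGACCCAGCAACCTCAGCCAGCAACGCCTCGTTGAGACGGCCCG. The template strand is its reverse complement (complement CCTTACCAATATTTTATAAACCTGGGTCGTTGGAGTCGGTCGTTGCGGAGCAACTCTGCCGGGC, then reverse).

5'-CGGGCCGTCTCAACGAGGCGTTGCTGGCTGAGGTTGCTGGGTCCAAATATTTTATAACCATTCC-3'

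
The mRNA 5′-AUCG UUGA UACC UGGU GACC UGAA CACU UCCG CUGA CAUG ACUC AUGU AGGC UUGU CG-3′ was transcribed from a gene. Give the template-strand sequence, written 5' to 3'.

Replace U with T to get the coding DNA strand: ATCGTTGATACCTGGTGACCTGAACACTTCCGCTGACATGACTCATGTAGGCTTGTCG. The template strand is its reverse complement (complement TAGCAACTATGGACCACTGGACTTGTGAAGGCGACTGTACTGAGTACATCCGAACAGC, then reverse).

5′-CGACAAGCCTACATGAGTCATGTCAGCGGAAGTGTTCAGGTCACCAGGTATCAACGAT-3′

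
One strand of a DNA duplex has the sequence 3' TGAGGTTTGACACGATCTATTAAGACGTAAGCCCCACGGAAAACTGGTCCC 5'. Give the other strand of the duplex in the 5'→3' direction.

The strand is given 3'→5', so its complement runs 5'→3' in the same left-to-right order: pair each base A↔T, G↔C.

5'-ACTCCAAACTGTGCTAGATAATTCTGCATTCGGGGTGCCTTTTGACCAGGG-3'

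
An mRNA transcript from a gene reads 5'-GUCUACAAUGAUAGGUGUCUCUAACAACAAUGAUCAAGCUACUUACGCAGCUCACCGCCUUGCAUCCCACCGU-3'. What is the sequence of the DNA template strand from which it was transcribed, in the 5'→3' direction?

5'-ACGGTGGGATGCAAGGCGGTGAGCTGCGTAAGTAGCTTGATCATTGTTGTTAGAGACACCTATCATTGTAGAC-3'

Replace U with T to get the coding DNA strand: GTCTACAATGATAGGTGTCTCTAACAACAATGATCAAGCTACTTACGCAGCTCACCGCCTTGCATCCCACCGT. The template strand is its reverse complement (complement CAGATGTTACTATCCACAGAGATTGTTGTTACTAGTTCGATGAATGCGTCGAGTGGCGGAACGTAGGGTGGCA, then reverse).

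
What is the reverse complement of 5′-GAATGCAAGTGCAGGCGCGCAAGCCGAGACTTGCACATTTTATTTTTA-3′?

5'-TAAAAATAAAATGTGCAAGTCTCGGCTTGCGCGCCTGCACTTGCATTC-3'

Complement each base (A↔T, G↔C): CTTACGTTCACGTCCGCGCGTTCGGCTCTGAACGTGTAAAATAAAAAT. Then reverse.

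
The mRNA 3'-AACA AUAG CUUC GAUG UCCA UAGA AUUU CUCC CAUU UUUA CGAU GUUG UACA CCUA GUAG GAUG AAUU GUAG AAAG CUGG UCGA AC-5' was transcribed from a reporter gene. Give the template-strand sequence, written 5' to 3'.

5'-TTGTTATCGAAGCTACAGGTATCTTAAAGAGGGTAAAAATGCTACAACATGTGGATCATCCTACTTAACATCTTTCGACCAGCTTG-3'

Written 5'→3' the mRNA is CAAGCUGGUCGAAAGAUGUUAAGUAGGAUGAUCCACAUGUUGUAGCAUUUUUACCCUCUUUAAGAUACCUGUAGCUUCGAUAACAA, so the coding DNA strand is CAAGCTGGTCGAAAGATGTTAAGTAGGATGATCCACATGTTGTAGCATTTTTACCCTCTTTAAGATACCTGTAGCTTCGATAACAA. The template is its reverse complement.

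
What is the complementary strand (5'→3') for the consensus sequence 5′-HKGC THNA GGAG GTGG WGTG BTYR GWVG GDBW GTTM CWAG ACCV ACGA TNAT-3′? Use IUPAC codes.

Standard pairs A↔T, G↔C; ambiguity codes pair R↔Y, M↔K, W↔W, B↔V, D↔H, N↔N. Complement (DMCGADNTCCTCCACCWCACVARYCWBCCHVWCAAKGWTCTGGBTGCTANTA), then reverse for 5'→3'.

5'-ATNATCGTBGGTCTWGKAACWVHCCBWCYRAVCACWCCACCTCCTNDAGCMD-3'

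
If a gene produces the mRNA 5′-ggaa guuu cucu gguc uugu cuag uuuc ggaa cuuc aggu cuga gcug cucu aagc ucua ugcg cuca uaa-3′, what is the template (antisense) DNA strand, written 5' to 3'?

Replace U with T to get the coding DNA strand: GGAAGTTTCTCTGGTCTTGTCTAGTTTCGGAACTTCAGGTCTGAGCTGCTCTAAGCTCTATGCGCTCATAA. The template strand is its reverse complement (complement CCTTCAAAGAGACCAGAACAGATCAAAGCCTTGAAGTCCAGACTCGACGAGATTCGAGATACGCGAGTATT, then reverse).

5'-TTATGAGCGCATAGAGCTTAGAGCAGCTCAGACCTGAAGTTCCGAAACTAGACAAGACCAGAGAAACTTCC-3'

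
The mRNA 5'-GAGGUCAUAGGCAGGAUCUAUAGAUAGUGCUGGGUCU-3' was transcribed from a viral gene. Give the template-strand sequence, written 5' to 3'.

5'-AGACCCAGCACTATCTATAGATCCTGCCTATGACCTC-3'

Replace U with T to get the coding DNA strand: GAGGTCATAGGCAGGATCTATAGATAGTGCTGGGTCT. The template strand is its reverse complement (complement CTCCAGTATCCGTCCTAGATATCTATCACGACCCAGA, then reverse).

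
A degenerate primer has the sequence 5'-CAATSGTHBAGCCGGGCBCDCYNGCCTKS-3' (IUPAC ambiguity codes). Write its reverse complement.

Standard pairs A↔T, G↔C; ambiguity codes pair Y↔R, K↔M, S↔S, B↔V, D↔H, N↔N. Complement (GTTASCADVTCGGCCCGVGHGRNCGGAMS), then reverse for 5'→3'.

5′-SMAGGCNRGHGVGCCCGGCTVDACSATTG-3′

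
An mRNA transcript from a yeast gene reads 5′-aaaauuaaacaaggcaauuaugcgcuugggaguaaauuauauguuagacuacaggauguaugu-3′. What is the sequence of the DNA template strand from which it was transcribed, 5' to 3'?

Replace U with T to get the coding DNA strand: AAAATTAAACAAGGCAATTATGCGCTTGGGAGTAAATTATATGTTAGACTACAGGATGTATGT. The template strand is its reverse complement (complement TTTTAATTTGTTCCGTTAATACGCGAACCCTCATTTAATATACAATCTGATGTCCTACATACA, then reverse).

5′-ACATACATCCTGTAGTCTAACATATAATTTACTCCCAAGCGCATAATTGCCTTGTTTAATTTT-3′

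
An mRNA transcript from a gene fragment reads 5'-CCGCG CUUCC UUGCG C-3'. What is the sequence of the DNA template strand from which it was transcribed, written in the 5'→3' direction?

5′-GCGCAAGGAAGCGCGG-3′

Replace U with T to get the coding DNA strand: CCGCGCTTCCTTGCGC. The template strand is its reverse complement (complement GGCGCGAAGGAACGCG, then reverse).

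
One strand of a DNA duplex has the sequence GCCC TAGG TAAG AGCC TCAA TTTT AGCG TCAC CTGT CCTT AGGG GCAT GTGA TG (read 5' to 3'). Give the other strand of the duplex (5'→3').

5'-CATCACATGCCCCTAAGGACAGGTGACGCTAAAATTGAGGCTCTTACCTAGGGC-3'

The complement of GCCCTAGGTAAGAGCCTCAATTTTAGCGTCACCTGTCCTTAGGGGCATGTGATG is CGGGATCCATTCTCGGAGTTAAAATCGCAGTGGACAGGAATCCCCGTACACTAC (A↔T, G↔C). DNA strands are antiparallel, so the complementary strand runs 3'→5'; reversing gives the 5'→3' form.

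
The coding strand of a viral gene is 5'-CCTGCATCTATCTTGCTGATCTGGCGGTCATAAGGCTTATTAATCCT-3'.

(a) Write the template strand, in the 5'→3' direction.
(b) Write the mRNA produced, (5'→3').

(a) 5'-AGGATTAATAAGCCTTATGACCGCCAGATCAGCAAGATAGATGCAGG-3'
(b) 5'-CCUGCAUCUAUCUUGCUGAUCUGGCGGUCAUAAGGCUUAUUAAUCCU-3'

(a) The template strand is the reverse complement of the coding strand: complement GGACGTAGATAGAACGACTAGACCGCCAGTATTCCGAATAATTAGGA, then reverse.
(b) mRNA matches the coding strand with T→U.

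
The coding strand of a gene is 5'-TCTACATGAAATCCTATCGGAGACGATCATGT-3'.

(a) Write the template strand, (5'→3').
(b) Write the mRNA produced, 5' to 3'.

(a) 5'-ACATGATCGTCTCCGATAGGATTTCATGTAGA-3'
(b) 5'-UCUACAUGAAAUCCUAUCGGAGACGAUCAUGU-3'

(a) The template strand is the reverse complement of the coding strand: complement AGATGTACTTTAGGATAGCCTCTGCTAGTACA, then reverse.
(b) mRNA matches the coding strand with T→U.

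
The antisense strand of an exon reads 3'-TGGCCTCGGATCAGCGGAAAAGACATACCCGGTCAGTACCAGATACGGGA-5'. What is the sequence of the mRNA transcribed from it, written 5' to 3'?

5'-ACCGGAGCCUAGUCGCCUUUUCUGUAUGGGCCAGUCAUGGUCUAUGCCCU-3'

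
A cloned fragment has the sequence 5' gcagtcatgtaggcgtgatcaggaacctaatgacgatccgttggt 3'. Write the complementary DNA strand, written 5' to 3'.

The complement of GCAGTCATGTAGGCGTGATCAGGAACCTAATGACGATCCGTTGGT is CGTCAGTACATCCGCACTAGTCCTTGGATTACTGCTAGGCAACCA (A↔T, G↔C). DNA strands are antiparallel, so the complementary strand runs 3'→5'; reversing gives the 5'→3' form.

5′-ACCAACGGATCGTCATTAGGTTCCTGATCACGCCTACATGACTGC-3′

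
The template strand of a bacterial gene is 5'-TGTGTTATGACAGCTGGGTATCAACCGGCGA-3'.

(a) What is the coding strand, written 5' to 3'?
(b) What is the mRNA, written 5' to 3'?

(a) 5'-TCGCCGGTTGATACCCAGCTGTCATAACACA-3'
(b) 5'-UCGCCGGUUGAUACCCAGCUGUCAUAACACA-3'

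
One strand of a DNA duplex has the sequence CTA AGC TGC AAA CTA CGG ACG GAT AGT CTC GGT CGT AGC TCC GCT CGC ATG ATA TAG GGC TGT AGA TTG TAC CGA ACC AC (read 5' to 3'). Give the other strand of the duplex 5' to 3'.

The complement of CTAAGCTGCAAACTACGGACGGATAGTCTCGGTCGTAGCTCCGCTCGCATGATATAGGGCTGTAGATTGTACCGAACCAC is GATTCGACGTTTGATGCCTGCCTATCAGAGCCAGCATCGAGGCGAGCGTACTATATCCCGACATCTAACATGGCTTGGTG (A↔T, G↔C). DNA strands are antiparallel, so the complementary strand runs 3'→5'; reversing gives the 5'→3' form.

5'-GTGGTTCGGTACAATCTACAGCCCTATATCATGCGAGCGGAGCTACGACCGAGACTATCCGTCCGTAGTTTGCAGCTTAG-3'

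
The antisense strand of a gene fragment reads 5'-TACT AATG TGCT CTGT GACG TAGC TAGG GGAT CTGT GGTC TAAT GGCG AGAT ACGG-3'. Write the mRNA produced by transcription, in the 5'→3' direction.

The mRNA has the sequence of the coding strand (reverse complement of the template) with T→U. Reverse complement of TACTAATGTGCTCTGTGACGTAGCTAGGGGATCTGTGGTCTAATGGCGAGATACGG is CCGTATCTCGCCATTAGACCACAGATCCCCTAGCTACGTCACAGAGCACATTAGTA; then T→U.

5'-CCGUAUCUCGCCAUUAGACCACAGAUCCCCUAGCUACGUCACAGAGCACAUUAGUA-3'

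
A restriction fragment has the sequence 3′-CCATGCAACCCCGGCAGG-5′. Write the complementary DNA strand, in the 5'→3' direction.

5'-GGTACGTTGGGGCCGTCC-3'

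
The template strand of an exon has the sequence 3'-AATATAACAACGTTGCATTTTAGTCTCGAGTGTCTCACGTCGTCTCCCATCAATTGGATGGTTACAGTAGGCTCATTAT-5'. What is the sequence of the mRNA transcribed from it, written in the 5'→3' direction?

5'-UUAUAUUGUUGCAACGUAAAAUCAGAGCUCACAGAGUGCAGCAGAGGGUAGUUAACCUACCAAUGUCAUCCGAGUAAUA-3'

Reading the template 3'→5' as shown, RNA polymerase pairs each base (A→U, T→A, G↔C) to build mRNA 5'→3' directly.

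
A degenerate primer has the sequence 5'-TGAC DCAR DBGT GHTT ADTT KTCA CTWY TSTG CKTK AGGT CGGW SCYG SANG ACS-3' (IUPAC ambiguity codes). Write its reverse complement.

5'-SGTCNTSCRGSWCCGACCTMAMGCASARWAGTGAMAAHTAADCACVHYTGHGTCA-3'

Standard pairs A↔T, G↔C; ambiguity codes pair R↔Y, K↔M, W↔W, S↔S, B↔V, D↔H, N↔N. Complement (ACTGHGTYHVCACDAATHAAMAGTGAWRASACGMAMTCCAGCCWSGRCSTNCTGS), then reverse for 5'→3'.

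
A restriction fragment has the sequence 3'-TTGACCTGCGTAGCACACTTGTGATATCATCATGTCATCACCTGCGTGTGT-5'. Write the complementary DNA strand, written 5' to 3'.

The strand is given 3'→5', so its complement runs 5'→3' in the same left-to-right order: pair each base A↔T, G↔C.

5'-AACTGGACGCATCGTGTGAACACTATAGTAGTACAGTAGTGGACGCACACA-3'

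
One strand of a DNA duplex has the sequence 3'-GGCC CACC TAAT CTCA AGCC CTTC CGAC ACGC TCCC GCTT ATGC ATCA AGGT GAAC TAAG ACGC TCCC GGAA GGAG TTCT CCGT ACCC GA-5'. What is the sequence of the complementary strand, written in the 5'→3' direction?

5'-CCGGGTGGATTAGAGTTCGGGAAGGCTGTGCGAGGGCGAATACGTAGTTCCACTTGATTCTGCGAGGGCCTTCCTCAAGAGGCATGGGCT-3'

The strand is given 3'→5', so its complement runs 5'→3' in the same left-to-right order: pair each base A↔T, G↔C.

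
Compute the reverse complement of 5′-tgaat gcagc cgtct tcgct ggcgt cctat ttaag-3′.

5'-CTTAAATAGGACGCCAGCGAAGACGGCTGCATTCA-3'

Reading the sequence 3'→5' and pairing each base (A↔T, G↔C) gives the reverse complement directly.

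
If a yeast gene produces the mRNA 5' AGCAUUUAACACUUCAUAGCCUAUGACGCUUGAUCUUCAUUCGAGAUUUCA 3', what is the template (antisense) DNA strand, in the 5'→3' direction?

Replace U with T to get the coding DNA strand: AGCATTTAACACTTCATAGCCTATGACGCTTGATCTTCATTCGAGATTTCA. The template strand is its reverse complement (complement TCGTAAATTGTGAAGTATCGGATACTGCGAACTAGAAGTAAGCTCTAAAGT, then reverse).

5'-TGAAATCTCGAATGAAGATCAAGCGTCATAGGCTATGAAGTGTTAAATGCT-3'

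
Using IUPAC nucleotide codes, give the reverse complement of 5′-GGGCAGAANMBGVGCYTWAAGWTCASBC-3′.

Standard pairs A↔T, G↔C; ambiguity codes pair Y↔R, M↔K, W↔W, S↔S, B↔V, N↔N. Complement (CCCGTCTTNKVCBCGRAWTTCWAGTSVG), then reverse for 5'→3'.

5'-GVSTGAWCTTWARGCBCVKNTTCTGCCC-3'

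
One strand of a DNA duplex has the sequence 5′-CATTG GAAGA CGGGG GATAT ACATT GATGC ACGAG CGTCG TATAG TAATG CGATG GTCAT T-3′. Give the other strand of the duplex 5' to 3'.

5'-AATGACCATCGCATTACTATACGACGCTCGTGCATCAATGTATATCCCCCGTCTTCCAATG-3'

Pairing A↔T and G↔C gives GTAACCTTCTGCCCCCTATATGTAACTACGTGCTCGCAGCATATCATTACGCTACCAGTAA, running 3'→5'. Reverse for the 5'→3' convention.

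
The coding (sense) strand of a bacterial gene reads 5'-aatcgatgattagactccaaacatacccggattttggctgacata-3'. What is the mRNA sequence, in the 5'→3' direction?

5'-AAUCGAUGAUUAGACUCCAAACAUACCCGGAUUUUGGCUGACAUA-3'

The mRNA is synthesized from the template strand, so it matches the coding strand with T replaced by U.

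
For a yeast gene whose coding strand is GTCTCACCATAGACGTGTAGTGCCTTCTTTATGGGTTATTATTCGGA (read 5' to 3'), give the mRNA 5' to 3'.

The mRNA is synthesized from the template strand, so it matches the coding strand with T replaced by U.

5'-GUCUCACCAUAGACGUGUAGUGCCUUCUUUAUGGGUUAUUAUUCGGA-3'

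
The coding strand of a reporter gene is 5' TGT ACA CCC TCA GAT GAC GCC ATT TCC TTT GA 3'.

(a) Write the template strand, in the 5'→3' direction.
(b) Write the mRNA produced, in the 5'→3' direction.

(a) 5'-TCAAAGGAAATGGCGTCATCTGAGGGTGTACA-3'
(b) 5'-UGUACACCCUCAGAUGACGCCAUUUCCUUUGA-3'

(a) The template strand is the reverse complement of the coding strand: complement ACATGTGGGAGTCTACTGCGGTAAAGGAAACT, then reverse.
(b) mRNA matches the coding strand with T→U.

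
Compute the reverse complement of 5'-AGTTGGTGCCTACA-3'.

5'-TGTAGGCACCAACT-3'

Complement each base (A↔T, G↔C): TCAACCACGGATGT. Then reverse.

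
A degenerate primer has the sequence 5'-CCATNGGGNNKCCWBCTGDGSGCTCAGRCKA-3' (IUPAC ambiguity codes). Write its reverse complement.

Standard pairs A↔T, G↔C; ambiguity codes pair R↔Y, K↔M, W↔W, S↔S, B↔V, D↔H, N↔N. Complement (GGTANCCCNNMGGWVGACHCSCGAGTCYGMT), then reverse for 5'→3'.

5′-TMGYCTGAGCSCHCAGVWGGMNNCCCNATGG-3′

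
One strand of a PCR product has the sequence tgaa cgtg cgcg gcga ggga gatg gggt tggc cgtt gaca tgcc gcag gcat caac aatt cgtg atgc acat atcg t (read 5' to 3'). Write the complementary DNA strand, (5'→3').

5'-ACGATATGTGCATCACGAATTGTTGATGCCTGCGGCATGTCAACGGCCAACCCCATCTCCCTCGCCGCGCACGTTCA-3'

The complement of TGAACGTGCGCGGCGAGGGAGATGGGGTTGGCCGTTGACATGCCGCAGGCATCAACAATTCGTGATGCACATATCGT is ACTTGCACGCGCCGCTCCCTCTACCCCAACCGGCAACTGTACGGCGTCCGTAGTTGTTAAGCACTACGTGTATAGCA (A↔T, G↔C). DNA strands are antiparallel, so the complementary strand runs 3'→5'; reversing gives the 5'→3' form.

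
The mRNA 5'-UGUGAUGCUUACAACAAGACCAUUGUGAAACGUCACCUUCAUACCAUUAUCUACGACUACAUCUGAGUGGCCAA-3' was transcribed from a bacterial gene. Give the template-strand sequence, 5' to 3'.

5'-TTGGCCACTCAGATGTAGTCGTAGATAATGGTATGAAGGTGACGTTTCACAATGGTCTTGTTGTAAGCATCACA-3'

Replace U with T to get the coding DNA strand: TGTGATGCTTACAACAAGACCATTGTGAAACGTCACCTTCATACCATTATCTACGACTACATCTGAGTGGCCAA. The template strand is its reverse complement (complement ACACTACGAATGTTGTTCTGGTAACACTTTGCAGTGGAAGTATGGTAATAGATGCTGATGTAGACTCACCGGTT, then reverse).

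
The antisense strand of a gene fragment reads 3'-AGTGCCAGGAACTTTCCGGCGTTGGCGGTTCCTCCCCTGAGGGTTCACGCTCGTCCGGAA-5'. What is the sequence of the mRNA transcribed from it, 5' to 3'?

Reading the template 3'→5' as shown, RNA polymerase pairs each base (A→U, T→A, G↔C) to build mRNA 5'→3' directly.

5'-UCACGGUCCUUGAAAGGCCGCAACCGCCAAGGAGGGGACUCCCAAGUGCGAGCAGGCCUU-3'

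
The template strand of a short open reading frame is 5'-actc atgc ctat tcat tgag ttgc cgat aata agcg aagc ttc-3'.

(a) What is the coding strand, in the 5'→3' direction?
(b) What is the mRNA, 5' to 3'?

(a) 5'-GAAGCTTCGCTTATTATCGGCAACTCAATGAATAGGCATGAGT-3'
(b) 5'-GAAGCUUCGCUUAUUAUCGGCAACUCAAUGAAUAGGCAUGAGU-3'

(a) The coding strand is the reverse complement of the template: complement TGAGTACGGATAAGTAACTCAACGGCTATTATTCGCTTCGAAG, then reverse.
(b) mRNA has the coding-strand sequence with T→U.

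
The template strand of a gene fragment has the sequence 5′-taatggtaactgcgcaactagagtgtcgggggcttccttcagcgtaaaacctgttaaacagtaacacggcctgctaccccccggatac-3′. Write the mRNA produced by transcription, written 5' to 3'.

5'-GUAUCCGGGGGGUAGCAGGCCGUGUUACUGUUUAACAGGUUUUACGCUGAAGGAAGCCCCCGACACUCUAGUUGCGCAGUUACCAUUA-3'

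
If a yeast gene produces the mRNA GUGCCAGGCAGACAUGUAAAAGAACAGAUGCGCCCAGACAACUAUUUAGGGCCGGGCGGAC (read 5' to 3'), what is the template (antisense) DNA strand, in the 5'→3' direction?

5'-GTCCGCCCGGCCCTAAATAGTTGTCTGGGCGCATCTGTTCTTTTACATGTCTGCCTGGCAC-3'

Replace U with T to get the coding DNA strand: GTGCCAGGCAGACATGTAAAAGAACAGATGCGCCCAGACAACTATTTAGGGCCGGGCGGAC. The template strand is its reverse complement (complement CACGGTCCGTCTGTACATTTTCTTGTCTACGCGGGTCTGTTGATAAATCCCGGCCCGCCTG, then reverse).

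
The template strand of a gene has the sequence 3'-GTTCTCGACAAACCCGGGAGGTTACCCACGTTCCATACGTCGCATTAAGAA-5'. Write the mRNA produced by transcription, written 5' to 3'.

5'-CAAGAGCUGUUUGGGCCCUCCAAUGGGUGCAAGGUAUGCAGCGUAAUUCUU-3'

Reading the template 3'→5' as shown, RNA polymerase pairs each base (A→U, T→A, G↔C) to build mRNA 5'→3' directly.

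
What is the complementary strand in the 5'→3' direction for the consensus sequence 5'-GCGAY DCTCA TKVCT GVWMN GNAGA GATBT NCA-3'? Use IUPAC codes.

Standard pairs A↔T, G↔C; ambiguity codes pair Y↔R, M↔K, W↔W, B↔V, D↔H, N↔N. Complement (CGCTRHGAGTAMBGACBWKNCNTCTCTAVANGT), then reverse for 5'→3'.

5'-TGNAVATCTCTNCNKWBCAGBMATGAGHRTCGC-3'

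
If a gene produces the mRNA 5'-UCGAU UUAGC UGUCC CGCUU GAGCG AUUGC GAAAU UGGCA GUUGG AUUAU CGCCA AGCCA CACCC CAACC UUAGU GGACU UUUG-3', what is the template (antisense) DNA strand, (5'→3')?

Replace U with T to get the coding DNA strand: TCGATTTAGCTGTCCCGCTTGAGCGATTGCGAAATTGGCAGTTGGATTATCGCCAAGCCACACCCCAACCTTAGTGGACTTTTG. The template strand is its reverse complement (complement AGCTAAATCGACAGGGCGAACTCGCTAACGCTTTAACCGTCAACCTAATAGCGGTTCGGTGTGGGGTTGGAATCACCTGAAAAC, then reverse).

5'-CAAAAGTCCACTAAGGTTGGGGTGTGGCTTGGCGATAATCCAACTGCCAATTTCGCAATCGCTCAAGCGGGACAGCTAAATCGA-3'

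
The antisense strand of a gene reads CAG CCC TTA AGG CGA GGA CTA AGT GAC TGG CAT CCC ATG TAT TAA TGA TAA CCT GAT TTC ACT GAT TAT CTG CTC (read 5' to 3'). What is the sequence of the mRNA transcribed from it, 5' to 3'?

5'-GAGCAGAUAAUCAGUGAAAUCAGGUUAUCAUUAAUACAUGGGAUGCCAGUCACUUAGUCCUCGCCUUAAGGGCUG-3'

RNA polymerase reads the template 3'→5' and synthesizes mRNA 5'→3' by base-pairing (A→U, T→A, G↔C). The complement of the template is GTCGGGAATTCCGCTCCTGATTCACTGACCGTAGGGTACATAATTACTATTGGACTAAAGTGACTAATAGACGAG; antiparallel, so 5'→3' the coding strand is GAGCAGATAATCAGTGAAATCAGGTTATCATTAATACATGGGATGCCAGTCACTTAGTCCTCGCCTTAAGGGCTG. Replace T with U for the mRNA.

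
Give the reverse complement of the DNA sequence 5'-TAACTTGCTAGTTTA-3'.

Reading the sequence 3'→5' and pairing each base (A↔T, G↔C) gives the reverse complement directly.

5′-TAAACTAGCAAGTTA-3′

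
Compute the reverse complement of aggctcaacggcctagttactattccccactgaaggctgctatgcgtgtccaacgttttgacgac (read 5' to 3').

Reading the sequence 3'→5' and pairing each base (A↔T, G↔C) gives the reverse complement directly.

5'-GTCGTCAAAACGTTGGACACGCATAGCAGCCTTCAGTGGGGAATAGTAACTAGGCCGTTGAGCCT-3'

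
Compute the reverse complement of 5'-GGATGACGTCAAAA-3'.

5'-TTTTGACGTCATCC-3'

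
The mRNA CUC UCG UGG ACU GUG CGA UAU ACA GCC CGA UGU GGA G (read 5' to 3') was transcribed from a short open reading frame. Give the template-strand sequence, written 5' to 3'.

Replace U with T to get the coding DNA strand: CTCTCGTGGACTGTGCGATATACAGCCCGATGTGGAG. The template strand is its reverse complement (complement GAGAGCACCTGACACGCTATATGTCGGGCTACACCTC, then reverse).

5'-CTCCACATCGGGCTGTATATCGCACAGTCCACGAGAG-3'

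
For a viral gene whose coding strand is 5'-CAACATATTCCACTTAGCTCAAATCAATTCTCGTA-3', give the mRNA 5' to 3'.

mRNA has the coding-strand sequence with U in place of T.

5'-CAACAUAUUCCACUUAGCUCAAAUCAAUUCUCGUA-3'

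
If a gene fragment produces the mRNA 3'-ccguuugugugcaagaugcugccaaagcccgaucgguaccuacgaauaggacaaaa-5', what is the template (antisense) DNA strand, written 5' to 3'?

5′-GGCAAACACACGTTCTACGACGGTTTCGGGCTAGCCATGGATGCTTATCCTGTTTT-3′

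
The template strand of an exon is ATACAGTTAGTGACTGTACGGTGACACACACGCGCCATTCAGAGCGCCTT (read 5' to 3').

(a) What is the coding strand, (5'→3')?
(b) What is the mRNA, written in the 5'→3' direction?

(a) The coding strand is the reverse complement of the template: complement TATGTCAATCACTGACATGCCACTGTGTGTGCGCGGTAAGTCTCGCGGAA, then reverse.
(b) mRNA has the coding-strand sequence with T→U.

(a) 5'-AAGGCGCTCTGAATGGCGCGTGTGTGTCACCGTACAGTCACTAACTGTAT-3'
(b) 5'-AAGGCGCUCUGAAUGGCGCGUGUGUGUCACCGUACAGUCACUAACUGUAU-3'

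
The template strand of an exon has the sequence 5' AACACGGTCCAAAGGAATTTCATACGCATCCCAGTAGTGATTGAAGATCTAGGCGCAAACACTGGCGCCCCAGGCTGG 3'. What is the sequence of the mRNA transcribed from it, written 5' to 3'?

5'-CCAGCCUGGGGCGCCAGUGUUUGCGCCUAGAUCUUCAAUCACUACUGGGAUGCGUAUGAAAUUCCUUUGGACCGUGUU-3'

The mRNA has the sequence of the coding strand (reverse complement of the template) with T→U. Reverse complement of AACACGGTCCAAAGGAATTTCATACGCATCCCAGTAGTGATTGAAGATCTAGGCGCAAACACTGGCGCCCCAGGCTGG is CCAGCCTGGGGCGCCAGTGTTTGCGCCTAGATCTTCAATCACTACTGGGATGCGTATGAAATTCCTTTGGACCGTGTT; then T→U.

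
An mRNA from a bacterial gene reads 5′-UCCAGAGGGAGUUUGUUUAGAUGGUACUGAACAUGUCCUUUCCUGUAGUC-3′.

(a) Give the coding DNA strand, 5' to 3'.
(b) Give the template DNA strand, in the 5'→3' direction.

(a) 5'-TCCAGAGGGAGTTTGTTTAGATGGTACTGAACATGTCCTTTCCTGTAGTC-3'
(b) 5'-GACTACAGGAAAGGACATGTTCAGTACCATCTAAACAAACTCCCTCTGGA-3'

(a) The coding strand matches the mRNA with U→T.
(b) The template strand is the reverse complement of the coding strand.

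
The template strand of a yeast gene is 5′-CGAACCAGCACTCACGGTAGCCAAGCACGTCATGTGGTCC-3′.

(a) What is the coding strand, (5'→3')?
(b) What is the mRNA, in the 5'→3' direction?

(a) The coding strand is the reverse complement of the template: complement GCTTGGTCGTGAGTGCCATCGGTTCGTGCAGTACACCAGG, then reverse.
(b) mRNA has the coding-strand sequence with T→U.

(a) 5'-GGACCACATGACGTGCTTGGCTACCGTGAGTGCTGGTTCG-3'
(b) 5'-GGACCACAUGACGUGCUUGGCUACCGUGAGUGCUGGUUCG-3'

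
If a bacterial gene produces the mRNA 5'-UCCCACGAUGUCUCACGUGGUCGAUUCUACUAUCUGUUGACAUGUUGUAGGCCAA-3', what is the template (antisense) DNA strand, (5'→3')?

5'-TTGGCCTACAACATGTCAACAGATAGTAGAATCGACCACGTGAGACATCGTGGGA-3'

Replace U with T to get the coding DNA strand: TCCCACGATGTCTCACGTGGTCGATTCTACTATCTGTTGACATGTTGTAGGCCAA. The template strand is its reverse complement (complement AGGGTGCTACAGAGTGCACCAGCTAAGATGATAGACAACTGTACAACATCCGGTT, then reverse).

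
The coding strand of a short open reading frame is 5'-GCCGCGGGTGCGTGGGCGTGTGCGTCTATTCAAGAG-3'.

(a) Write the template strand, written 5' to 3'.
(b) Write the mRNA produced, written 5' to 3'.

(a) The template strand is the reverse complement of the coding strand: complement CGGCGCCCACGCACCCGCACACGCAGATAAGTTCTC, then reverse.
(b) mRNA matches the coding strand with T→U.

(a) 5'-CTCTTGAATAGACGCACACGCCCACGCACCCGCGGC-3'
(b) 5'-GCCGCGGGUGCGUGGGCGUGUGCGUCUAUUCAAGAG-3'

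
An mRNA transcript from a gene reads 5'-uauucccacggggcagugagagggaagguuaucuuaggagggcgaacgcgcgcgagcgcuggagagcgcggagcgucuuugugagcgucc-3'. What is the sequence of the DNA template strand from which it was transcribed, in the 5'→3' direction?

Replace U with T to get the coding DNA strand: TATTCCCACGGGGCAGTGAGAGGGAAGGTTATCTTAGGAGGGCGAACGCGCGCGAGCGCTGGAGAGCGCGGAGCGTCTTTGTGAGCGTCC. The template strand is its reverse complement (complement ATAAGGGTGCCCCGTCACTCTCCCTTCCAATAGAATCCTCCCGCTTGCGCGCGCTCGCGACCTCTCGCGCCTCGCAGAAACACTCGCAGG, then reverse).

5'-GGACGCTCACAAAGACGCTCCGCGCTCTCCAGCGCTCGCGCGCGTTCGCCCTCCTAAGATAACCTTCCCTCTCACTGCCCCGTGGGAATA-3'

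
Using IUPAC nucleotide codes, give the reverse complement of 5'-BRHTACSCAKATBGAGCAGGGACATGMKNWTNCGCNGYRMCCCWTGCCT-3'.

Standard pairs A↔T, G↔C; ambiguity codes pair R↔Y, M↔K, W↔W, S↔S, B↔V, H↔D, N↔N. Complement (VYDATGSGTMTAVCTCGTCCCTGTACKMNWANGCGNCRYKGGGWACGGA), then reverse for 5'→3'.

5'-AGGCAWGGGKYRCNGCGNAWNMKCATGTCCCTGCTCVATMTGSGTADYV-3'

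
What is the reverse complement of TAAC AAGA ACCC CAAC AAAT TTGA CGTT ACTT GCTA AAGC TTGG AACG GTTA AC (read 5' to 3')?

Reading the sequence 3'→5' and pairing each base (A↔T, G↔C) gives the reverse complement directly.

5'-GTTAACCGTTCCAAGCTTTAGCAAGTAACGTCAAATTTGTTGGGGTTCTTGTTA-3'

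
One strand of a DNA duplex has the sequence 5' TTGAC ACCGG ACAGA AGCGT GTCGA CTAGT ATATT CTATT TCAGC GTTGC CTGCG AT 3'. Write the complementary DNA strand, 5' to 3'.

5'-ATCGCAGGCAACGCTGAAATAGAATATACTAGTCGACACGCTTCTGTCCGGTGTCAA-3'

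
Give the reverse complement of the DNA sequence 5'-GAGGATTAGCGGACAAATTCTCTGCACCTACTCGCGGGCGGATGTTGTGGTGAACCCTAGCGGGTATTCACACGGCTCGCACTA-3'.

Complement each base (A↔T, G↔C): CTCCTAATCGCCTGTTTAAGAGACGTGGATGAGCGCCCGCCTACAACACCACTTGGGATCGCCCATAAGTGTGCCGAGCGTGAT. Then reverse.

5'-TAGTGCGAGCCGTGTGAATACCCGCTAGGGTTCACCACAACATCCGCCCGCGAGTAGGTGCAGAGAATTTGTCCGCTAATCCTC-3'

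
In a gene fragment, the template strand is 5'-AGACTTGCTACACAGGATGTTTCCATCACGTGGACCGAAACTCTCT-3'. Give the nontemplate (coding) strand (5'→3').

5'-AGAGAGTTTCGGTCCACGTGATGGAAACATCCTGTGTAGCAAGTCT-3'

The coding strand is complementary and antiparallel to the template: take the complement (A↔T, G↔C) and reverse.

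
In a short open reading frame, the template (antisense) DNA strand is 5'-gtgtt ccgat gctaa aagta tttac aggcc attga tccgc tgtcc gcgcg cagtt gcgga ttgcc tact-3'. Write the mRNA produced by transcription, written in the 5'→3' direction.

5'-AGUAGGCAAUCCGCAACUGCGCGCGGACAGCGGAUCAAUGGCCUGUAAAUACUUUUAGCAUCGGAACAC-3'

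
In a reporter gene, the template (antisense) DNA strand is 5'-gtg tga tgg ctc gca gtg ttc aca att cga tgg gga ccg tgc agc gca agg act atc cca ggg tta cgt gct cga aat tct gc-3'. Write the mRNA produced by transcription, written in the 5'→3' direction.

The mRNA has the sequence of the coding strand (reverse complement of the template) with T→U. Reverse complement of GTGTGATGGCTCGCAGTGTTCACAATTCGATGGGGACCGTGCAGCGCAAGGACTATCCCAGGGTTACGTGCTCGAAATTCTGC is GCAGAATTTCGAGCACGTAACCCTGGGATAGTCCTTGCGCTGCACGGTCCCCATCGAATTGTGAACACTGCGAGCCATCACAC; then T→U.

5'-GCAGAAUUUCGAGCACGUAACCCUGGGAUAGUCCUUGCGCUGCACGGUCCCCAUCGAAUUGUGAACACUGCGAGCCAUCACAC-3'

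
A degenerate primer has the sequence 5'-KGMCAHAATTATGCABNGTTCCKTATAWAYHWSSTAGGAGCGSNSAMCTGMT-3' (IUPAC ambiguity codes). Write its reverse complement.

5'-AKCAGKTSNSCGCTCCTASSWDRTWTATAMGGAACNVTGCATAATTDTGKCM-3'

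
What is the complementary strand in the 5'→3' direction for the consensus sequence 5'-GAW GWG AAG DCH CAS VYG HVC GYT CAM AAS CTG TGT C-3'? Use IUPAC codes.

5'-GACACAGSTTKTGARCGBDCRBSTGDGHCTTCWCWTC-3'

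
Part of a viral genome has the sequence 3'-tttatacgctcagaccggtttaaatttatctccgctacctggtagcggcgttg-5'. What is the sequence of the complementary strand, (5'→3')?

5'-AAATATGCGAGTCTGGCCAAATTTAAATAGAGGCGATGGACCATCGCCGCAAC-3'

The strand is given 3'→5', so its complement runs 5'→3' in the same left-to-right order: pair each base A↔T, G↔C.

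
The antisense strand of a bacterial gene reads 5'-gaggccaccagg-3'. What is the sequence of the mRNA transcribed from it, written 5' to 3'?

5′-CCUGGUGGCCUC-3′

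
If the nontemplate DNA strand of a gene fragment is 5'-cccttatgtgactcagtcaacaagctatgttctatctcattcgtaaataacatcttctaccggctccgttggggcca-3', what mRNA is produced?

The mRNA is synthesized from the template strand, so it matches the coding strand with T replaced by U.

5′-CCCUUAUGUGACUCAGUCAACAAGCUAUGUUCUAUCUCAUUCGUAAAUAACAUCUUCUACCGGCUCCGUUGGGGCCA-3′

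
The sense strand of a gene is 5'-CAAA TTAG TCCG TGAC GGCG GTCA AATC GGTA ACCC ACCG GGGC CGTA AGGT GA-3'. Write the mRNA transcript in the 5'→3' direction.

5'-CAAAUUAGUCCGUGACGGCGGUCAAAUCGGUAACCCACCGGGGCCGUAAGGUGA-3'

mRNA has the coding-strand sequence with U in place of T.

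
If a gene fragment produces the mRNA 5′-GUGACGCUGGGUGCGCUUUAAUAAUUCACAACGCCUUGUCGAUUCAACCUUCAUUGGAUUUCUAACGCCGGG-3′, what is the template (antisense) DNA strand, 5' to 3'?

Replace U with T to get the coding DNA strand: GTGACGCTGGGTGCGCTTTAATAATTCACAACGCCTTGTCGATTCAACCTTCATTGGATTTCTAACGCCGGG. The template strand is its reverse complement (complement CACTGCGACCCACGCGAAATTATTAAGTGTTGCGGAACAGCTAAGTTGGAAGTAACCTAAAGATTGCGGCCC, then reverse).

5'-CCCGGCGTTAGAAATCCAATGAAGGTTGAATCGACAAGGCGTTGTGAATTATTAAAGCGCACCCAGCGTCAC-3'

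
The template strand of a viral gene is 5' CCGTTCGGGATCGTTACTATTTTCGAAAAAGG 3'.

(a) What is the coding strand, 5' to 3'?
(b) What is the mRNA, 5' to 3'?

(a) The coding strand is the reverse complement of the template: complement GGCAAGCCCTAGCAATGATAAAAGCTTTTTCC, then reverse.
(b) mRNA has the coding-strand sequence with T→U.

(a) 5′-CCTTTTTCGAAAATAGTAACGATCCCGAACGG-3′
(b) 5'-CCUUUUUCGAAAAUAGUAACGAUCCCGAACGG-3'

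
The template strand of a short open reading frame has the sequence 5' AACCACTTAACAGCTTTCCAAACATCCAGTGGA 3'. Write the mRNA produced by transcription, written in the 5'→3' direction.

5'-UCCACUGGAUGUUUGGAAAGCUGUUAAGUGGUU-3'

RNA polymerase reads the template 3'→5' and synthesizes mRNA 5'→3' by base-pairing (A→U, T→A, G↔C). The complement of the template is TTGGTGAATTGTCGAAAGGTTTGTAGGTCACCT; antiparallel, so 5'→3' the coding strand is TCCACTGGATGTTTGGAAAGCTGTTAAGTGGTT. Replace T with U for the mRNA.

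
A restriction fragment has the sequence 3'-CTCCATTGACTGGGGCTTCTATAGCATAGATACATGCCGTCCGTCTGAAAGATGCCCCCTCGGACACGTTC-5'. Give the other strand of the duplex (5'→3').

5'-GAGGTAACTGACCCCGAAGATATCGTATCTATGTACGGCAGGCAGACTTTCTACGGGGGAGCCTGTGCAAG-3'

The strand is given 3'→5', so its complement runs 5'→3' in the same left-to-right order: pair each base A↔T, G↔C.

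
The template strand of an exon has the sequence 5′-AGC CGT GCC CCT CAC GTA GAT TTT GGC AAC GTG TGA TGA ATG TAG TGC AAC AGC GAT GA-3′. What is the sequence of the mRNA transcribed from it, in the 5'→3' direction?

5'-UCAUCGCUGUUGCACUACAUUCAUCACACGUUGCCAAAAUCUACGUGAGGGGCACGGCU-3'

RNA polymerase reads the template 3'→5' and synthesizes mRNA 5'→3' by base-pairing (A→U, T→A, G↔C). The complement of the template is TCGGCACGGGGAGTGCATCTAAAACCGTTGCACACTACTTACATCACGTTGTCGCTACT; antiparallel, so 5'→3' the coding strand is TCATCGCTGTTGCACTACATTCATCACACGTTGCCAAAATCTACGTGAGGGGCACGGCT. Replace T with U for the mRNA.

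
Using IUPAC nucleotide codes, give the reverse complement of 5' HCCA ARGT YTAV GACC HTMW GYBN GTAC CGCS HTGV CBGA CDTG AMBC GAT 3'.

Standard pairs A↔T, G↔C; ambiguity codes pair R↔Y, M↔K, W↔W, S↔S, B↔V, D↔H, N↔N. Complement (DGGTTYCARATBCTGGDAKWCRVNCATGGCGSDACBGVCTGHACTKVGCTA), then reverse for 5'→3'.

5'-ATCGVKTCAHGTCVGBCADSGCGGTACNVRCWKADGGTCBTARACYTTGGD-3'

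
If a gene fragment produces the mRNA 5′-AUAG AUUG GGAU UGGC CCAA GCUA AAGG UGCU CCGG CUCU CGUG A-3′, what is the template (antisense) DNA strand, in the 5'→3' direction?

Replace U with T to get the coding DNA strand: ATAGATTGGGATTGGCCCAAGCTAAAGGTGCTCCGGCTCTCGTGA. The template strand is its reverse complement (complement TATCTAACCCTAACCGGGTTCGATTTCCACGAGGCCGAGAGCACT, then reverse).

5′-TCACGAGAGCCGGAGCACCTTTAGCTTGGGCCAATCCCAATCTAT-3′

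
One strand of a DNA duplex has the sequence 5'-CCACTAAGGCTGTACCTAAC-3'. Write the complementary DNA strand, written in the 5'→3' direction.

Pairing A↔T and G↔C gives GGTGATTCCGACATGGATTG, running 3'→5'. Reverse for the 5'→3' convention.

5'-GTTAGGTACAGCCTTAGTGG-3'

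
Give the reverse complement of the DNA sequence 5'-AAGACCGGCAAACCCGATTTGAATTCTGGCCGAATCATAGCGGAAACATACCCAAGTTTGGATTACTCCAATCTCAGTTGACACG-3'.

5'-CGTGTCAACTGAGATTGGAGTAATCCAAACTTGGGTATGTTTCCGCTATGATTCGGCCAGAATTCAAATCGGGTTTGCCGGTCTT-3'

Reading the sequence 3'→5' and pairing each base (A↔T, G↔C) gives the reverse complement directly.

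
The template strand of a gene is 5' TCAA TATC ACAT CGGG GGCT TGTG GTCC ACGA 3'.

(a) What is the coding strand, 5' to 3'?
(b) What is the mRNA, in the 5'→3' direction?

(a) 5'-TCGTGGACCACAAGCCCCCGATGTGATATTGA-3'
(b) 5'-UCGUGGACCACAAGCCCCCGAUGUGAUAUUGA-3'

(a) The coding strand is the reverse complement of the template: complement AGTTATAGTGTAGCCCCCGAACACCAGGTGCT, then reverse.
(b) mRNA has the coding-strand sequence with T→U.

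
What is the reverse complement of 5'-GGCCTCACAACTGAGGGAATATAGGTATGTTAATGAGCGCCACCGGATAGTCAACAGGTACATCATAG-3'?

Complement each base (A↔T, G↔C): CCGGAGTGTTGACTCCCTTATATCCATACAATTACTCGCGGTGGCCTATCAGTTGTCCATGTAGTATC. Then reverse.

5'-CTATGATGTACCTGTTGACTATCCGGTGGCGCTCATTAACATACCTATATTCCCTCAGTTGTGAGGCC-3'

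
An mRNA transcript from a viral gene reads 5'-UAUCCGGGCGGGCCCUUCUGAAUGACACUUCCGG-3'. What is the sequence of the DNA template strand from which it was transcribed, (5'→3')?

5′-CCGGAAGTGTCATTCAGAAGGGCCCGCCCGGATA-3′

Replace U with T to get the coding DNA strand: TATCCGGGCGGGCCCTTCTGAATGACACTTCCGG. The template strand is its reverse complement (complement ATAGGCCCGCCCGGGAAGACTTACTGTGAAGGCC, then reverse).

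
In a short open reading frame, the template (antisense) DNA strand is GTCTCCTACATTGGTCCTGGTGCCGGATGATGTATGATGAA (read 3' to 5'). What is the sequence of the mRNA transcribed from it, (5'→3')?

5'-CAGAGGAUGUAACCAGGACCACGGCCUACUACAUACUACUU-3'

Reading the template 3'→5' as shown, RNA polymerase pairs each base (A→U, T→A, G↔C) to build mRNA 5'→3' directly.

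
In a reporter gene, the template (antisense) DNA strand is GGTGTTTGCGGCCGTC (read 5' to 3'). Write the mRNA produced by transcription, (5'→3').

The mRNA has the sequence of the coding strand (reverse complement of the template) with T→U. Reverse complement of GGTGTTTGCGGCCGTC is GACGGCCGCAAACACC; then T→U.

5'-GACGGCCGCAAACACC-3'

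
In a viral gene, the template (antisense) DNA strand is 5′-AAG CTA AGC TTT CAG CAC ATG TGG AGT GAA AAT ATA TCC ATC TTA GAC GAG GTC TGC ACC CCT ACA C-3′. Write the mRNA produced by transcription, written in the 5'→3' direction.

5'-GUGUAGGGGUGCAGACCUCGUCUAAGAUGGAUAUAUUUUCACUCCACAUGUGCUGAAAGCUUAGCUU-3'

The mRNA has the sequence of the coding strand (reverse complement of the template) with T→U. Reverse complement of AAGCTAAGCTTTCAGCACATGTGGAGTGAAAATATATCCATCTTAGACGAGGTCTGCACCCCTACAC is GTGTAGGGGTGCAGACCTCGTCTAAGATGGATATATTTTCACTCCACATGTGCTGAAAGCTTAGCTT; then T→U.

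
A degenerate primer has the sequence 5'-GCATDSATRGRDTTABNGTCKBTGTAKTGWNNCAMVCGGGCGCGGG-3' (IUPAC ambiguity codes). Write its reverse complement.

5'-CCCGCGCCCGBKTGNNWCAMTACAVMGACNVTAAHYCYATSHATGC-3'

Standard pairs A↔T, G↔C; ambiguity codes pair R↔Y, M↔K, W↔W, S↔S, B↔V, D↔H, N↔N. Complement (CGTAHSTAYCYHAATVNCAGMVACATMACWNNGTKBGCCCGCGCCC), then reverse for 5'→3'.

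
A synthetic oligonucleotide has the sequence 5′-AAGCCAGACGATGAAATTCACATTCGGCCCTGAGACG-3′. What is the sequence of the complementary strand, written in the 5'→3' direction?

5'-CGTCTCAGGGCCGAATGTGAATTTCATCGTCTGGCTT-3'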